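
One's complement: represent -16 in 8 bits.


Original: 00010000
Invert all bits:
  bit 0: 0 → 1
  bit 1: 0 → 1
  bit 2: 0 → 1
  bit 3: 1 → 0
  bit 4: 0 → 1
  bit 5: 0 → 1
  bit 6: 0 → 1
  bit 7: 0 → 1
= 11101111


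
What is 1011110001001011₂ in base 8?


Group into 3-bit groups: 001011110001001011
  001 = 1
  011 = 3
  110 = 6
  001 = 1
  001 = 1
  011 = 3
= 0o136113


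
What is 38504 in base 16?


Divide by 16 repeatedly:
38504 ÷ 16 = 2406 remainder 8 (8)
2406 ÷ 16 = 150 remainder 6 (6)
150 ÷ 16 = 9 remainder 6 (6)
9 ÷ 16 = 0 remainder 9 (9)
Reading remainders bottom-up:
= 0x9668


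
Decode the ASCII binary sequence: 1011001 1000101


Codes (binary): 1011001 1000101
Per-code ASCII lookup:
  1011001 = 89  (range 65-90: uppercase, 89 - 65 = 24) → 'Y'
  1000101 = 69  (range 65-90: uppercase, 69 - 65 = 4) → 'E'
= 'YE'


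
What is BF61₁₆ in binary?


Each hex digit → 4 binary bits:
  B = 1011
  F = 1111
  6 = 0110
  1 = 0001
Concatenate: 1011 1111 0110 0001
= 1011111101100001


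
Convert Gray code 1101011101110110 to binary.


Gray code: 1101011101110110
MSB stays the same: 1
Each subsequent bit = prev_binary XOR current_gray:
  B[1] = 1 XOR 1 = 0
  B[2] = 0 XOR 0 = 0
  B[3] = 0 XOR 1 = 1
  B[4] = 1 XOR 0 = 1
  B[5] = 1 XOR 1 = 0
  B[6] = 0 XOR 1 = 1
  B[7] = 1 XOR 1 = 0
  B[8] = 0 XOR 0 = 0
  B[9] = 0 XOR 1 = 1
  B[10] = 1 XOR 1 = 0
  B[11] = 0 XOR 1 = 1
  B[12] = 1 XOR 0 = 1
  B[13] = 1 XOR 1 = 0
  B[14] = 0 XOR 1 = 1
  B[15] = 1 XOR 0 = 1
= 1001101001011011 (39515 decimal)


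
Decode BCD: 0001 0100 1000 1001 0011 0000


Each 4-bit group → digit:
  0001 → 1
  0100 → 4
  1000 → 8
  1001 → 9
  0011 → 3
  0000 → 0
= 148930


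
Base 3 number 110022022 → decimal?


Positional values (base 3):
  2 × 3^0 = 2 × 1 = 2
  2 × 3^1 = 2 × 3 = 6
  0 × 3^2 = 0 × 9 = 0
  2 × 3^3 = 2 × 27 = 54
  2 × 3^4 = 2 × 81 = 162
  0 × 3^5 = 0 × 243 = 0
  0 × 3^6 = 0 × 729 = 0
  1 × 3^7 = 1 × 2187 = 2187
  1 × 3^8 = 1 × 6561 = 6561
Sum = 2 + 6 + 0 + 54 + 162 + 0 + 0 + 2187 + 6561
= 8972


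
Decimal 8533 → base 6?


Divide by 6 repeatedly:
8533 ÷ 6 = 1422 remainder 1
1422 ÷ 6 = 237 remainder 0
237 ÷ 6 = 39 remainder 3
39 ÷ 6 = 6 remainder 3
6 ÷ 6 = 1 remainder 0
1 ÷ 6 = 0 remainder 1
Reading remainders bottom-up:
= 103301


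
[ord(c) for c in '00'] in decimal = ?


String: '00'  (2 characters)
Per-character ASCII lookup:
  '0': digits start at 48: '0' = 48 + 0 = 48
  '0': digits start at 48: '0' = 48 + 0 = 48
= 48 48


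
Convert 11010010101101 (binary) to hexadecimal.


Group into 4-bit nibbles: 0011010010101101
  0011 = 3
  0100 = 4
  1010 = A
  1101 = D
= 0x34AD


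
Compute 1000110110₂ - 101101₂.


Align and subtract column by column (LSB to MSB, borrowing when needed):
  1000110110
- 0000101101
  ----------
  col 0: (0 - 0 borrow-in) - 1 → borrow from next column: (0+2) - 1 = 1, borrow out 1
  col 1: (1 - 1 borrow-in) - 0 → 0 - 0 = 0, borrow out 0
  col 2: (1 - 0 borrow-in) - 1 → 1 - 1 = 0, borrow out 0
  col 3: (0 - 0 borrow-in) - 1 → borrow from next column: (0+2) - 1 = 1, borrow out 1
  col 4: (1 - 1 borrow-in) - 0 → 0 - 0 = 0, borrow out 0
  col 5: (1 - 0 borrow-in) - 1 → 1 - 1 = 0, borrow out 0
  col 6: (0 - 0 borrow-in) - 0 → 0 - 0 = 0, borrow out 0
  col 7: (0 - 0 borrow-in) - 0 → 0 - 0 = 0, borrow out 0
  col 8: (0 - 0 borrow-in) - 0 → 0 - 0 = 0, borrow out 0
  col 9: (1 - 0 borrow-in) - 0 → 1 - 0 = 1, borrow out 0
Reading bits MSB→LSB: 1000001001
Strip leading zeros: 1000001001
= 1000001001


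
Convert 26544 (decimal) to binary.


Divide by 2 repeatedly:
26544 ÷ 2 = 13272 remainder 0
13272 ÷ 2 = 6636 remainder 0
6636 ÷ 2 = 3318 remainder 0
3318 ÷ 2 = 1659 remainder 0
1659 ÷ 2 = 829 remainder 1
829 ÷ 2 = 414 remainder 1
414 ÷ 2 = 207 remainder 0
207 ÷ 2 = 103 remainder 1
103 ÷ 2 = 51 remainder 1
51 ÷ 2 = 25 remainder 1
25 ÷ 2 = 12 remainder 1
12 ÷ 2 = 6 remainder 0
6 ÷ 2 = 3 remainder 0
3 ÷ 2 = 1 remainder 1
1 ÷ 2 = 0 remainder 1
Reading remainders bottom-up:
= 110011110110000


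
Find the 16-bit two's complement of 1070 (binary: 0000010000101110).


Original: 0000010000101110
Step 1 - Invert all bits: 1111101111010001
Step 2 - Add 1: 1111101111010001 + 1
= 1111101111010010 (represents -1070)


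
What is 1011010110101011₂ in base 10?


Positional values:
Bit 0: 1 × 2^0 = 1
Bit 1: 1 × 2^1 = 2
Bit 3: 1 × 2^3 = 8
Bit 5: 1 × 2^5 = 32
Bit 7: 1 × 2^7 = 128
Bit 8: 1 × 2^8 = 256
Bit 10: 1 × 2^10 = 1024
Bit 12: 1 × 2^12 = 4096
Bit 13: 1 × 2^13 = 8192
Bit 15: 1 × 2^15 = 32768
Sum = 1 + 2 + 8 + 32 + 128 + 256 + 1024 + 4096 + 8192 + 32768
= 46507


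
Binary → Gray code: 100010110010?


Binary: 100010110010
Gray code: G = B XOR (B >> 1)
B >> 1 = 010001011001
100010110010 XOR 010001011001:
  1 XOR 0 = 1
  0 XOR 1 = 1
  0 XOR 0 = 0
  0 XOR 0 = 0
  1 XOR 0 = 1
  0 XOR 1 = 1
  1 XOR 0 = 1
  1 XOR 1 = 0
  0 XOR 1 = 1
  0 XOR 0 = 0
  1 XOR 0 = 1
  0 XOR 1 = 1
= 110011101011


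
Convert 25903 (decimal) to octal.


Divide by 8 repeatedly:
25903 ÷ 8 = 3237 remainder 7
3237 ÷ 8 = 404 remainder 5
404 ÷ 8 = 50 remainder 4
50 ÷ 8 = 6 remainder 2
6 ÷ 8 = 0 remainder 6
Reading remainders bottom-up:
= 0o62457


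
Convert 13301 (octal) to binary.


Each octal digit → 3 binary bits:
  1 = 001
  3 = 011
  3 = 011
  0 = 000
  1 = 001
Concatenate: 001 011 011 000 001
= 001011011000001


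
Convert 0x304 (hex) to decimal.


Positional values:
Position 0: 4 × 16^0 = 4 × 1 = 4
Position 1: 0 × 16^1 = 0 × 16 = 0
Position 2: 3 × 16^2 = 3 × 256 = 768
Sum = 4 + 0 + 768
= 772


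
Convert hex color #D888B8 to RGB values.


Hex: #D888B8
R = D8₁₆ = 216
G = 88₁₆ = 136
B = B8₁₆ = 184
= RGB(216, 136, 184)


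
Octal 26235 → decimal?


Positional values:
Position 0: 5 × 8^0 = 5
Position 1: 3 × 8^1 = 24
Position 2: 2 × 8^2 = 128
Position 3: 6 × 8^3 = 3072
Position 4: 2 × 8^4 = 8192
Sum = 5 + 24 + 128 + 3072 + 8192
= 11421


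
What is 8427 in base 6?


Divide by 6 repeatedly:
8427 ÷ 6 = 1404 remainder 3
1404 ÷ 6 = 234 remainder 0
234 ÷ 6 = 39 remainder 0
39 ÷ 6 = 6 remainder 3
6 ÷ 6 = 1 remainder 0
1 ÷ 6 = 0 remainder 1
Reading remainders bottom-up:
= 103003


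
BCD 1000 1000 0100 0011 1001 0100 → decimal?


Each 4-bit group → digit:
  1000 → 8
  1000 → 8
  0100 → 4
  0011 → 3
  1001 → 9
  0100 → 4
= 884394


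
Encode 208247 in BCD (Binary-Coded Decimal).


Each digit → 4-bit binary:
  2 → 0010
  0 → 0000
  8 → 1000
  2 → 0010
  4 → 0100
  7 → 0111
= 0010 0000 1000 0010 0100 0111


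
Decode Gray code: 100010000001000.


Gray code: 100010000001000
MSB stays the same: 1
Each subsequent bit = prev_binary XOR current_gray:
  B[1] = 1 XOR 0 = 1
  B[2] = 1 XOR 0 = 1
  B[3] = 1 XOR 0 = 1
  B[4] = 1 XOR 1 = 0
  B[5] = 0 XOR 0 = 0
  B[6] = 0 XOR 0 = 0
  B[7] = 0 XOR 0 = 0
  B[8] = 0 XOR 0 = 0
  B[9] = 0 XOR 0 = 0
  B[10] = 0 XOR 0 = 0
  B[11] = 0 XOR 1 = 1
  B[12] = 1 XOR 0 = 1
  B[13] = 1 XOR 0 = 1
  B[14] = 1 XOR 0 = 1
= 111100000001111 (30735 decimal)


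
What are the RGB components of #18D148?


Hex: #18D148
R = 18₁₆ = 24
G = D1₁₆ = 209
B = 48₁₆ = 72
= RGB(24, 209, 72)


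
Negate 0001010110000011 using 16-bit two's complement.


Original: 0001010110000011
Step 1 - Invert all bits: 1110101001111100
Step 2 - Add 1: 1110101001111100 + 1
= 1110101001111101 (represents -5507)


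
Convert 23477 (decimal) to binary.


Divide by 2 repeatedly:
23477 ÷ 2 = 11738 remainder 1
11738 ÷ 2 = 5869 remainder 0
5869 ÷ 2 = 2934 remainder 1
2934 ÷ 2 = 1467 remainder 0
1467 ÷ 2 = 733 remainder 1
733 ÷ 2 = 366 remainder 1
366 ÷ 2 = 183 remainder 0
183 ÷ 2 = 91 remainder 1
91 ÷ 2 = 45 remainder 1
45 ÷ 2 = 22 remainder 1
22 ÷ 2 = 11 remainder 0
11 ÷ 2 = 5 remainder 1
5 ÷ 2 = 2 remainder 1
2 ÷ 2 = 1 remainder 0
1 ÷ 2 = 0 remainder 1
Reading remainders bottom-up:
= 101101110110101


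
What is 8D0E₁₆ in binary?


Each hex digit → 4 binary bits:
  8 = 1000
  D = 1101
  0 = 0000
  E = 1110
Concatenate: 1000 1101 0000 1110
= 1000110100001110


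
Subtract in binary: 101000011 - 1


Align and subtract column by column (LSB to MSB, borrowing when needed):
  101000011
- 000000001
  ---------
  col 0: (1 - 0 borrow-in) - 1 → 1 - 1 = 0, borrow out 0
  col 1: (1 - 0 borrow-in) - 0 → 1 - 0 = 1, borrow out 0
  col 2: (0 - 0 borrow-in) - 0 → 0 - 0 = 0, borrow out 0
  col 3: (0 - 0 borrow-in) - 0 → 0 - 0 = 0, borrow out 0
  col 4: (0 - 0 borrow-in) - 0 → 0 - 0 = 0, borrow out 0
  col 5: (0 - 0 borrow-in) - 0 → 0 - 0 = 0, borrow out 0
  col 6: (1 - 0 borrow-in) - 0 → 1 - 0 = 1, borrow out 0
  col 7: (0 - 0 borrow-in) - 0 → 0 - 0 = 0, borrow out 0
  col 8: (1 - 0 borrow-in) - 0 → 1 - 0 = 1, borrow out 0
Reading bits MSB→LSB: 101000010
Strip leading zeros: 101000010
= 101000010


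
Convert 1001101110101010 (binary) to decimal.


Positional values:
Bit 1: 1 × 2^1 = 2
Bit 3: 1 × 2^3 = 8
Bit 5: 1 × 2^5 = 32
Bit 7: 1 × 2^7 = 128
Bit 8: 1 × 2^8 = 256
Bit 9: 1 × 2^9 = 512
Bit 11: 1 × 2^11 = 2048
Bit 12: 1 × 2^12 = 4096
Bit 15: 1 × 2^15 = 32768
Sum = 2 + 8 + 32 + 128 + 256 + 512 + 2048 + 4096 + 32768
= 39850


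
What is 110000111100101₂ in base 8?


Group into 3-bit groups: 110000111100101
  110 = 6
  000 = 0
  111 = 7
  100 = 4
  101 = 5
= 0o60745


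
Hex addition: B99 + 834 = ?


Align and add column by column (LSB to MSB, each column mod 16 with carry):
  0B99
+ 0834
  ----
  col 0: 9(9) + 4(4) + 0 (carry in) = 13 → D(13), carry out 0
  col 1: 9(9) + 3(3) + 0 (carry in) = 12 → C(12), carry out 0
  col 2: B(11) + 8(8) + 0 (carry in) = 19 → 3(3), carry out 1
  col 3: 0(0) + 0(0) + 1 (carry in) = 1 → 1(1), carry out 0
Reading digits MSB→LSB: 13CD
Strip leading zeros: 13CD
= 0x13CD


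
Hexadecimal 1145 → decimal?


Positional values:
Position 0: 5 × 16^0 = 5 × 1 = 5
Position 1: 4 × 16^1 = 4 × 16 = 64
Position 2: 1 × 16^2 = 1 × 256 = 256
Position 3: 1 × 16^3 = 1 × 4096 = 4096
Sum = 5 + 64 + 256 + 4096
= 4421


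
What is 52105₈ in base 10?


Positional values:
Position 0: 5 × 8^0 = 5
Position 1: 0 × 8^1 = 0
Position 2: 1 × 8^2 = 64
Position 3: 2 × 8^3 = 1024
Position 4: 5 × 8^4 = 20480
Sum = 5 + 0 + 64 + 1024 + 20480
= 21573


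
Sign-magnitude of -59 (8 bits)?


Sign bit: 1 (negative)
Magnitude: 59 = 0111011
= 10111011


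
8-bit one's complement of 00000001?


Original: 00000001
Invert all bits:
  bit 0: 0 → 1
  bit 1: 0 → 1
  bit 2: 0 → 1
  bit 3: 0 → 1
  bit 4: 0 → 1
  bit 5: 0 → 1
  bit 6: 0 → 1
  bit 7: 1 → 0
= 11111110


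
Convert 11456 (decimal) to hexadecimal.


Divide by 16 repeatedly:
11456 ÷ 16 = 716 remainder 0 (0)
716 ÷ 16 = 44 remainder 12 (C)
44 ÷ 16 = 2 remainder 12 (C)
2 ÷ 16 = 0 remainder 2 (2)
Reading remainders bottom-up:
= 0x2CC0


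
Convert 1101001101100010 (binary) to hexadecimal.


Group into 4-bit nibbles: 1101001101100010
  1101 = D
  0011 = 3
  0110 = 6
  0010 = 2
= 0xD362


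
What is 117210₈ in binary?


Each octal digit → 3 binary bits:
  1 = 001
  1 = 001
  7 = 111
  2 = 010
  1 = 001
  0 = 000
Concatenate: 001 001 111 010 001 000
= 001001111010001000


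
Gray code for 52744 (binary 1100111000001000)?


Binary: 1100111000001000
Gray code: G = B XOR (B >> 1)
B >> 1 = 0110011100000100
1100111000001000 XOR 0110011100000100:
  1 XOR 0 = 1
  1 XOR 1 = 0
  0 XOR 1 = 1
  0 XOR 0 = 0
  1 XOR 0 = 1
  1 XOR 1 = 0
  1 XOR 1 = 0
  0 XOR 1 = 1
  0 XOR 0 = 0
  0 XOR 0 = 0
  0 XOR 0 = 0
  0 XOR 0 = 0
  1 XOR 0 = 1
  0 XOR 1 = 1
  0 XOR 0 = 0
  0 XOR 0 = 0
= 1010100100001100


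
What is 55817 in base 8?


Divide by 8 repeatedly:
55817 ÷ 8 = 6977 remainder 1
6977 ÷ 8 = 872 remainder 1
872 ÷ 8 = 109 remainder 0
109 ÷ 8 = 13 remainder 5
13 ÷ 8 = 1 remainder 5
1 ÷ 8 = 0 remainder 1
Reading remainders bottom-up:
= 0o155011


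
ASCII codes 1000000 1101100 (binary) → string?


Codes (binary): 1000000 1101100
Per-code ASCII lookup:
  1000000 = 64  (special character) → '@'
  1101100 = 108  (range 97-122: lowercase, 108 - 97 = 11) → 'l'
= '@l'


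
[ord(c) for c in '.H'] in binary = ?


String: '.H'  (2 characters)
Per-character ASCII lookup:
  '.': special character: '.' = 46 → 101110
  'H': uppercase starts at 65: 'H' = 65 + 7 = 72 → 1001000
= 101110 1001000


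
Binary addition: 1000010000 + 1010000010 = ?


Align and add column by column (LSB to MSB, carry propagating):
  01000010000
+ 01010000010
  -----------
  col 0: 0 + 0 + 0 (carry in) = 0 → bit 0, carry out 0
  col 1: 0 + 1 + 0 (carry in) = 1 → bit 1, carry out 0
  col 2: 0 + 0 + 0 (carry in) = 0 → bit 0, carry out 0
  col 3: 0 + 0 + 0 (carry in) = 0 → bit 0, carry out 0
  col 4: 1 + 0 + 0 (carry in) = 1 → bit 1, carry out 0
  col 5: 0 + 0 + 0 (carry in) = 0 → bit 0, carry out 0
  col 6: 0 + 0 + 0 (carry in) = 0 → bit 0, carry out 0
  col 7: 0 + 1 + 0 (carry in) = 1 → bit 1, carry out 0
  col 8: 0 + 0 + 0 (carry in) = 0 → bit 0, carry out 0
  col 9: 1 + 1 + 0 (carry in) = 2 → bit 0, carry out 1
  col 10: 0 + 0 + 1 (carry in) = 1 → bit 1, carry out 0
Reading bits MSB→LSB: 10010010010
Strip leading zeros: 10010010010
= 10010010010


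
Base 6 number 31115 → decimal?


Positional values (base 6):
  5 × 6^0 = 5 × 1 = 5
  1 × 6^1 = 1 × 6 = 6
  1 × 6^2 = 1 × 36 = 36
  1 × 6^3 = 1 × 216 = 216
  3 × 6^4 = 3 × 1296 = 3888
Sum = 5 + 6 + 36 + 216 + 3888
= 4151


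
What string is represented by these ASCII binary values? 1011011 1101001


Codes (binary): 1011011 1101001
Per-code ASCII lookup:
  1011011 = 91  (special character) → '['
  1101001 = 105  (range 97-122: lowercase, 105 - 97 = 8) → 'i'
= '[i'


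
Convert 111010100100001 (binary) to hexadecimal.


Group into 4-bit nibbles: 0111010100100001
  0111 = 7
  0101 = 5
  0010 = 2
  0001 = 1
= 0x7521


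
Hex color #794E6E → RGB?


Hex: #794E6E
R = 79₁₆ = 121
G = 4E₁₆ = 78
B = 6E₁₆ = 110
= RGB(121, 78, 110)


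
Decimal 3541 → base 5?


Divide by 5 repeatedly:
3541 ÷ 5 = 708 remainder 1
708 ÷ 5 = 141 remainder 3
141 ÷ 5 = 28 remainder 1
28 ÷ 5 = 5 remainder 3
5 ÷ 5 = 1 remainder 0
1 ÷ 5 = 0 remainder 1
Reading remainders bottom-up:
= 103131


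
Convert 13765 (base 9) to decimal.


Positional values (base 9):
  5 × 9^0 = 5 × 1 = 5
  6 × 9^1 = 6 × 9 = 54
  7 × 9^2 = 7 × 81 = 567
  3 × 9^3 = 3 × 729 = 2187
  1 × 9^4 = 1 × 6561 = 6561
Sum = 5 + 54 + 567 + 2187 + 6561
= 9374


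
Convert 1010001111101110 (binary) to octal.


Group into 3-bit groups: 001010001111101110
  001 = 1
  010 = 2
  001 = 1
  111 = 7
  101 = 5
  110 = 6
= 0o121756


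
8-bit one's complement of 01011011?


Original: 01011011
Invert all bits:
  bit 0: 0 → 1
  bit 1: 1 → 0
  bit 2: 0 → 1
  bit 3: 1 → 0
  bit 4: 1 → 0
  bit 5: 0 → 1
  bit 6: 1 → 0
  bit 7: 1 → 0
= 10100100


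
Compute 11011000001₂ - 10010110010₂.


Align and subtract column by column (LSB to MSB, borrowing when needed):
  11011000001
- 10010110010
  -----------
  col 0: (1 - 0 borrow-in) - 0 → 1 - 0 = 1, borrow out 0
  col 1: (0 - 0 borrow-in) - 1 → borrow from next column: (0+2) - 1 = 1, borrow out 1
  col 2: (0 - 1 borrow-in) - 0 → borrow from next column: (-1+2) - 0 = 1, borrow out 1
  col 3: (0 - 1 borrow-in) - 0 → borrow from next column: (-1+2) - 0 = 1, borrow out 1
  col 4: (0 - 1 borrow-in) - 1 → borrow from next column: (-1+2) - 1 = 0, borrow out 1
  col 5: (0 - 1 borrow-in) - 1 → borrow from next column: (-1+2) - 1 = 0, borrow out 1
  col 6: (1 - 1 borrow-in) - 0 → 0 - 0 = 0, borrow out 0
  col 7: (1 - 0 borrow-in) - 1 → 1 - 1 = 0, borrow out 0
  col 8: (0 - 0 borrow-in) - 0 → 0 - 0 = 0, borrow out 0
  col 9: (1 - 0 borrow-in) - 0 → 1 - 0 = 1, borrow out 0
  col 10: (1 - 0 borrow-in) - 1 → 1 - 1 = 0, borrow out 0
Reading bits MSB→LSB: 01000001111
Strip leading zeros: 1000001111
= 1000001111


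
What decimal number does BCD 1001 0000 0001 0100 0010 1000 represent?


Each 4-bit group → digit:
  1001 → 9
  0000 → 0
  0001 → 1
  0100 → 4
  0010 → 2
  1000 → 8
= 901428


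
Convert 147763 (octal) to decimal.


Positional values:
Position 0: 3 × 8^0 = 3
Position 1: 6 × 8^1 = 48
Position 2: 7 × 8^2 = 448
Position 3: 7 × 8^3 = 3584
Position 4: 4 × 8^4 = 16384
Position 5: 1 × 8^5 = 32768
Sum = 3 + 48 + 448 + 3584 + 16384 + 32768
= 53235


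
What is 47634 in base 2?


Divide by 2 repeatedly:
47634 ÷ 2 = 23817 remainder 0
23817 ÷ 2 = 11908 remainder 1
11908 ÷ 2 = 5954 remainder 0
5954 ÷ 2 = 2977 remainder 0
2977 ÷ 2 = 1488 remainder 1
1488 ÷ 2 = 744 remainder 0
744 ÷ 2 = 372 remainder 0
372 ÷ 2 = 186 remainder 0
186 ÷ 2 = 93 remainder 0
93 ÷ 2 = 46 remainder 1
46 ÷ 2 = 23 remainder 0
23 ÷ 2 = 11 remainder 1
11 ÷ 2 = 5 remainder 1
5 ÷ 2 = 2 remainder 1
2 ÷ 2 = 1 remainder 0
1 ÷ 2 = 0 remainder 1
Reading remainders bottom-up:
= 1011101000010010


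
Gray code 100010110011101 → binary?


Gray code: 100010110011101
MSB stays the same: 1
Each subsequent bit = prev_binary XOR current_gray:
  B[1] = 1 XOR 0 = 1
  B[2] = 1 XOR 0 = 1
  B[3] = 1 XOR 0 = 1
  B[4] = 1 XOR 1 = 0
  B[5] = 0 XOR 0 = 0
  B[6] = 0 XOR 1 = 1
  B[7] = 1 XOR 1 = 0
  B[8] = 0 XOR 0 = 0
  B[9] = 0 XOR 0 = 0
  B[10] = 0 XOR 1 = 1
  B[11] = 1 XOR 1 = 0
  B[12] = 0 XOR 1 = 1
  B[13] = 1 XOR 0 = 1
  B[14] = 1 XOR 1 = 0
= 111100100010110 (30998 decimal)


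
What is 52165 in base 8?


Divide by 8 repeatedly:
52165 ÷ 8 = 6520 remainder 5
6520 ÷ 8 = 815 remainder 0
815 ÷ 8 = 101 remainder 7
101 ÷ 8 = 12 remainder 5
12 ÷ 8 = 1 remainder 4
1 ÷ 8 = 0 remainder 1
Reading remainders bottom-up:
= 0o145705


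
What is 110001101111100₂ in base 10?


Positional values:
Bit 2: 1 × 2^2 = 4
Bit 3: 1 × 2^3 = 8
Bit 4: 1 × 2^4 = 16
Bit 5: 1 × 2^5 = 32
Bit 6: 1 × 2^6 = 64
Bit 8: 1 × 2^8 = 256
Bit 9: 1 × 2^9 = 512
Bit 13: 1 × 2^13 = 8192
Bit 14: 1 × 2^14 = 16384
Sum = 4 + 8 + 16 + 32 + 64 + 256 + 512 + 8192 + 16384
= 25468


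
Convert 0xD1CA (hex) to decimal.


Positional values:
Position 0: A × 16^0 = 10 × 1 = 10
Position 1: C × 16^1 = 12 × 16 = 192
Position 2: 1 × 16^2 = 1 × 256 = 256
Position 3: D × 16^3 = 13 × 4096 = 53248
Sum = 10 + 192 + 256 + 53248
= 53706


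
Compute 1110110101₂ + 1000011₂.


Align and add column by column (LSB to MSB, carry propagating):
  01110110101
+ 00001000011
  -----------
  col 0: 1 + 1 + 0 (carry in) = 2 → bit 0, carry out 1
  col 1: 0 + 1 + 1 (carry in) = 2 → bit 0, carry out 1
  col 2: 1 + 0 + 1 (carry in) = 2 → bit 0, carry out 1
  col 3: 0 + 0 + 1 (carry in) = 1 → bit 1, carry out 0
  col 4: 1 + 0 + 0 (carry in) = 1 → bit 1, carry out 0
  col 5: 1 + 0 + 0 (carry in) = 1 → bit 1, carry out 0
  col 6: 0 + 1 + 0 (carry in) = 1 → bit 1, carry out 0
  col 7: 1 + 0 + 0 (carry in) = 1 → bit 1, carry out 0
  col 8: 1 + 0 + 0 (carry in) = 1 → bit 1, carry out 0
  col 9: 1 + 0 + 0 (carry in) = 1 → bit 1, carry out 0
  col 10: 0 + 0 + 0 (carry in) = 0 → bit 0, carry out 0
Reading bits MSB→LSB: 01111111000
Strip leading zeros: 1111111000
= 1111111000


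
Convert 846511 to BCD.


Each digit → 4-bit binary:
  8 → 1000
  4 → 0100
  6 → 0110
  5 → 0101
  1 → 0001
  1 → 0001
= 1000 0100 0110 0101 0001 0001


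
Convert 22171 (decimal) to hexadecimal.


Divide by 16 repeatedly:
22171 ÷ 16 = 1385 remainder 11 (B)
1385 ÷ 16 = 86 remainder 9 (9)
86 ÷ 16 = 5 remainder 6 (6)
5 ÷ 16 = 0 remainder 5 (5)
Reading remainders bottom-up:
= 0x569B


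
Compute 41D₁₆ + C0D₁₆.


Align and add column by column (LSB to MSB, each column mod 16 with carry):
  041D
+ 0C0D
  ----
  col 0: D(13) + D(13) + 0 (carry in) = 26 → A(10), carry out 1
  col 1: 1(1) + 0(0) + 1 (carry in) = 2 → 2(2), carry out 0
  col 2: 4(4) + C(12) + 0 (carry in) = 16 → 0(0), carry out 1
  col 3: 0(0) + 0(0) + 1 (carry in) = 1 → 1(1), carry out 0
Reading digits MSB→LSB: 102A
Strip leading zeros: 102A
= 0x102A


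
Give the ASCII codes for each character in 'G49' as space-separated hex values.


String: 'G49'  (3 characters)
Per-character ASCII lookup:
  'G': uppercase starts at 65: 'G' = 65 + 6 = 71 → 0x47
  '4': digits start at 48: '4' = 48 + 4 = 52 → 0x34
  '9': digits start at 48: '9' = 48 + 9 = 57 → 0x39
= 0x47 0x34 0x39


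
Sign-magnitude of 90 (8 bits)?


Sign bit: 0 (positive)
Magnitude: 90 = 1011010
= 01011010


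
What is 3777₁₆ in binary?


Each hex digit → 4 binary bits:
  3 = 0011
  7 = 0111
  7 = 0111
  7 = 0111
Concatenate: 0011 0111 0111 0111
= 0011011101110111


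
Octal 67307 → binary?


Each octal digit → 3 binary bits:
  6 = 110
  7 = 111
  3 = 011
  0 = 000
  7 = 111
Concatenate: 110 111 011 000 111
= 110111011000111


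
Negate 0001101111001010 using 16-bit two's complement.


Original: 0001101111001010
Step 1 - Invert all bits: 1110010000110101
Step 2 - Add 1: 1110010000110101 + 1
= 1110010000110110 (represents -7114)


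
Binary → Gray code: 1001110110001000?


Binary: 1001110110001000
Gray code: G = B XOR (B >> 1)
B >> 1 = 0100111011000100
1001110110001000 XOR 0100111011000100:
  1 XOR 0 = 1
  0 XOR 1 = 1
  0 XOR 0 = 0
  1 XOR 0 = 1
  1 XOR 1 = 0
  1 XOR 1 = 0
  0 XOR 1 = 1
  1 XOR 0 = 1
  1 XOR 1 = 0
  0 XOR 1 = 1
  0 XOR 0 = 0
  0 XOR 0 = 0
  1 XOR 0 = 1
  0 XOR 1 = 1
  0 XOR 0 = 0
  0 XOR 0 = 0
= 1101001101001100


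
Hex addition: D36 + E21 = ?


Align and add column by column (LSB to MSB, each column mod 16 with carry):
  0D36
+ 0E21
  ----
  col 0: 6(6) + 1(1) + 0 (carry in) = 7 → 7(7), carry out 0
  col 1: 3(3) + 2(2) + 0 (carry in) = 5 → 5(5), carry out 0
  col 2: D(13) + E(14) + 0 (carry in) = 27 → B(11), carry out 1
  col 3: 0(0) + 0(0) + 1 (carry in) = 1 → 1(1), carry out 0
Reading digits MSB→LSB: 1B57
Strip leading zeros: 1B57
= 0x1B57


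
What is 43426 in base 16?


Divide by 16 repeatedly:
43426 ÷ 16 = 2714 remainder 2 (2)
2714 ÷ 16 = 169 remainder 10 (A)
169 ÷ 16 = 10 remainder 9 (9)
10 ÷ 16 = 0 remainder 10 (A)
Reading remainders bottom-up:
= 0xA9A2


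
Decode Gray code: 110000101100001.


Gray code: 110000101100001
MSB stays the same: 1
Each subsequent bit = prev_binary XOR current_gray:
  B[1] = 1 XOR 1 = 0
  B[2] = 0 XOR 0 = 0
  B[3] = 0 XOR 0 = 0
  B[4] = 0 XOR 0 = 0
  B[5] = 0 XOR 0 = 0
  B[6] = 0 XOR 1 = 1
  B[7] = 1 XOR 0 = 1
  B[8] = 1 XOR 1 = 0
  B[9] = 0 XOR 1 = 1
  B[10] = 1 XOR 0 = 1
  B[11] = 1 XOR 0 = 1
  B[12] = 1 XOR 0 = 1
  B[13] = 1 XOR 0 = 1
  B[14] = 1 XOR 1 = 0
= 100000110111110 (16830 decimal)


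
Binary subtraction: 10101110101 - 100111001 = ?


Align and subtract column by column (LSB to MSB, borrowing when needed):
  10101110101
- 00100111001
  -----------
  col 0: (1 - 0 borrow-in) - 1 → 1 - 1 = 0, borrow out 0
  col 1: (0 - 0 borrow-in) - 0 → 0 - 0 = 0, borrow out 0
  col 2: (1 - 0 borrow-in) - 0 → 1 - 0 = 1, borrow out 0
  col 3: (0 - 0 borrow-in) - 1 → borrow from next column: (0+2) - 1 = 1, borrow out 1
  col 4: (1 - 1 borrow-in) - 1 → borrow from next column: (0+2) - 1 = 1, borrow out 1
  col 5: (1 - 1 borrow-in) - 1 → borrow from next column: (0+2) - 1 = 1, borrow out 1
  col 6: (1 - 1 borrow-in) - 0 → 0 - 0 = 0, borrow out 0
  col 7: (0 - 0 borrow-in) - 0 → 0 - 0 = 0, borrow out 0
  col 8: (1 - 0 borrow-in) - 1 → 1 - 1 = 0, borrow out 0
  col 9: (0 - 0 borrow-in) - 0 → 0 - 0 = 0, borrow out 0
  col 10: (1 - 0 borrow-in) - 0 → 1 - 0 = 1, borrow out 0
Reading bits MSB→LSB: 10000111100
Strip leading zeros: 10000111100
= 10000111100


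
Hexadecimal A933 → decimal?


Positional values:
Position 0: 3 × 16^0 = 3 × 1 = 3
Position 1: 3 × 16^1 = 3 × 16 = 48
Position 2: 9 × 16^2 = 9 × 256 = 2304
Position 3: A × 16^3 = 10 × 4096 = 40960
Sum = 3 + 48 + 2304 + 40960
= 43315


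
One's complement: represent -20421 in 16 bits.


Original: 0100111111000101
Invert all bits:
  bit 0: 0 → 1
  bit 1: 1 → 0
  bit 2: 0 → 1
  bit 3: 0 → 1
  bit 4: 1 → 0
  bit 5: 1 → 0
  bit 6: 1 → 0
  bit 7: 1 → 0
  bit 8: 1 → 0
  bit 9: 1 → 0
  bit 10: 0 → 1
  bit 11: 0 → 1
  bit 12: 0 → 1
  bit 13: 1 → 0
  bit 14: 0 → 1
  bit 15: 1 → 0
= 1011000000111010


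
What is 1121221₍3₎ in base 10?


Positional values (base 3):
  1 × 3^0 = 1 × 1 = 1
  2 × 3^1 = 2 × 3 = 6
  2 × 3^2 = 2 × 9 = 18
  1 × 3^3 = 1 × 27 = 27
  2 × 3^4 = 2 × 81 = 162
  1 × 3^5 = 1 × 243 = 243
  1 × 3^6 = 1 × 729 = 729
Sum = 1 + 6 + 18 + 27 + 162 + 243 + 729
= 1186


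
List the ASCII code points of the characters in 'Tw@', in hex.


String: 'Tw@'  (3 characters)
Per-character ASCII lookup:
  'T': uppercase starts at 65: 'T' = 65 + 19 = 84 → 0x54
  'w': lowercase starts at 97: 'w' = 97 + 22 = 119 → 0x77
  '@': special character: '@' = 64 → 0x40
= 0x54 0x77 0x40


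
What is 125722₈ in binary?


Each octal digit → 3 binary bits:
  1 = 001
  2 = 010
  5 = 101
  7 = 111
  2 = 010
  2 = 010
Concatenate: 001 010 101 111 010 010
= 001010101111010010


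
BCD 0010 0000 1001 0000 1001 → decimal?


Each 4-bit group → digit:
  0010 → 2
  0000 → 0
  1001 → 9
  0000 → 0
  1001 → 9
= 20909


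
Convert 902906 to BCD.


Each digit → 4-bit binary:
  9 → 1001
  0 → 0000
  2 → 0010
  9 → 1001
  0 → 0000
  6 → 0110
= 1001 0000 0010 1001 0000 0110


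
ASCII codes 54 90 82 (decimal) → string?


Codes (decimal): 54 90 82
Per-code ASCII lookup:
  54  (range 48-57: digits, 54 - 48 = 6) → '6'
  90  (range 65-90: uppercase, 90 - 65 = 25) → 'Z'
  82  (range 65-90: uppercase, 82 - 65 = 17) → 'R'
= '6ZR'


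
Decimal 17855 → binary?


Divide by 2 repeatedly:
17855 ÷ 2 = 8927 remainder 1
8927 ÷ 2 = 4463 remainder 1
4463 ÷ 2 = 2231 remainder 1
2231 ÷ 2 = 1115 remainder 1
1115 ÷ 2 = 557 remainder 1
557 ÷ 2 = 278 remainder 1
278 ÷ 2 = 139 remainder 0
139 ÷ 2 = 69 remainder 1
69 ÷ 2 = 34 remainder 1
34 ÷ 2 = 17 remainder 0
17 ÷ 2 = 8 remainder 1
8 ÷ 2 = 4 remainder 0
4 ÷ 2 = 2 remainder 0
2 ÷ 2 = 1 remainder 0
1 ÷ 2 = 0 remainder 1
Reading remainders bottom-up:
= 100010110111111


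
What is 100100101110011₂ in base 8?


Group into 3-bit groups: 100100101110011
  100 = 4
  100 = 4
  101 = 5
  110 = 6
  011 = 3
= 0o44563


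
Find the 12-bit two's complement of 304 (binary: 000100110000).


Original: 000100110000
Step 1 - Invert all bits: 111011001111
Step 2 - Add 1: 111011001111 + 1
= 111011010000 (represents -304)


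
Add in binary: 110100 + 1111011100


Align and add column by column (LSB to MSB, carry propagating):
  00000110100
+ 01111011100
  -----------
  col 0: 0 + 0 + 0 (carry in) = 0 → bit 0, carry out 0
  col 1: 0 + 0 + 0 (carry in) = 0 → bit 0, carry out 0
  col 2: 1 + 1 + 0 (carry in) = 2 → bit 0, carry out 1
  col 3: 0 + 1 + 1 (carry in) = 2 → bit 0, carry out 1
  col 4: 1 + 1 + 1 (carry in) = 3 → bit 1, carry out 1
  col 5: 1 + 0 + 1 (carry in) = 2 → bit 0, carry out 1
  col 6: 0 + 1 + 1 (carry in) = 2 → bit 0, carry out 1
  col 7: 0 + 1 + 1 (carry in) = 2 → bit 0, carry out 1
  col 8: 0 + 1 + 1 (carry in) = 2 → bit 0, carry out 1
  col 9: 0 + 1 + 1 (carry in) = 2 → bit 0, carry out 1
  col 10: 0 + 0 + 1 (carry in) = 1 → bit 1, carry out 0
Reading bits MSB→LSB: 10000010000
Strip leading zeros: 10000010000
= 10000010000


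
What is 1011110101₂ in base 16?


Group into 4-bit nibbles: 001011110101
  0010 = 2
  1111 = F
  0101 = 5
= 0x2F5


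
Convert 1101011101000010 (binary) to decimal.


Positional values:
Bit 1: 1 × 2^1 = 2
Bit 6: 1 × 2^6 = 64
Bit 8: 1 × 2^8 = 256
Bit 9: 1 × 2^9 = 512
Bit 10: 1 × 2^10 = 1024
Bit 12: 1 × 2^12 = 4096
Bit 14: 1 × 2^14 = 16384
Bit 15: 1 × 2^15 = 32768
Sum = 2 + 64 + 256 + 512 + 1024 + 4096 + 16384 + 32768
= 55106


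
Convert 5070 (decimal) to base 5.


Divide by 5 repeatedly:
5070 ÷ 5 = 1014 remainder 0
1014 ÷ 5 = 202 remainder 4
202 ÷ 5 = 40 remainder 2
40 ÷ 5 = 8 remainder 0
8 ÷ 5 = 1 remainder 3
1 ÷ 5 = 0 remainder 1
Reading remainders bottom-up:
= 130240


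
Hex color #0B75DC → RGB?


Hex: #0B75DC
R = 0B₁₆ = 11
G = 75₁₆ = 117
B = DC₁₆ = 220
= RGB(11, 117, 220)


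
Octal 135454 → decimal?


Positional values:
Position 0: 4 × 8^0 = 4
Position 1: 5 × 8^1 = 40
Position 2: 4 × 8^2 = 256
Position 3: 5 × 8^3 = 2560
Position 4: 3 × 8^4 = 12288
Position 5: 1 × 8^5 = 32768
Sum = 4 + 40 + 256 + 2560 + 12288 + 32768
= 47916


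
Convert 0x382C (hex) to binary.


Each hex digit → 4 binary bits:
  3 = 0011
  8 = 1000
  2 = 0010
  C = 1100
Concatenate: 0011 1000 0010 1100
= 0011100000101100


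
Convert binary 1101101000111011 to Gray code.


Binary: 1101101000111011
Gray code: G = B XOR (B >> 1)
B >> 1 = 0110110100011101
1101101000111011 XOR 0110110100011101:
  1 XOR 0 = 1
  1 XOR 1 = 0
  0 XOR 1 = 1
  1 XOR 0 = 1
  1 XOR 1 = 0
  0 XOR 1 = 1
  1 XOR 0 = 1
  0 XOR 1 = 1
  0 XOR 0 = 0
  0 XOR 0 = 0
  1 XOR 0 = 1
  1 XOR 1 = 0
  1 XOR 1 = 0
  0 XOR 1 = 1
  1 XOR 0 = 1
  1 XOR 1 = 0
= 1011011100100110


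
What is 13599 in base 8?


Divide by 8 repeatedly:
13599 ÷ 8 = 1699 remainder 7
1699 ÷ 8 = 212 remainder 3
212 ÷ 8 = 26 remainder 4
26 ÷ 8 = 3 remainder 2
3 ÷ 8 = 0 remainder 3
Reading remainders bottom-up:
= 0o32437


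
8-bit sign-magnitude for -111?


Sign bit: 1 (negative)
Magnitude: 111 = 1101111
= 11101111


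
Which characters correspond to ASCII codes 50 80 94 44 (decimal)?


Codes (decimal): 50 80 94 44
Per-code ASCII lookup:
  50  (range 48-57: digits, 50 - 48 = 2) → '2'
  80  (range 65-90: uppercase, 80 - 65 = 15) → 'P'
  94  (special character) → '^'
  44  (special character) → ','
= '2P^,'


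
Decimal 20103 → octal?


Divide by 8 repeatedly:
20103 ÷ 8 = 2512 remainder 7
2512 ÷ 8 = 314 remainder 0
314 ÷ 8 = 39 remainder 2
39 ÷ 8 = 4 remainder 7
4 ÷ 8 = 0 remainder 4
Reading remainders bottom-up:
= 0o47207


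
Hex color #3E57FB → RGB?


Hex: #3E57FB
R = 3E₁₆ = 62
G = 57₁₆ = 87
B = FB₁₆ = 251
= RGB(62, 87, 251)


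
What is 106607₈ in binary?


Each octal digit → 3 binary bits:
  1 = 001
  0 = 000
  6 = 110
  6 = 110
  0 = 000
  7 = 111
Concatenate: 001 000 110 110 000 111
= 001000110110000111


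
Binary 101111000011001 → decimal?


Positional values:
Bit 0: 1 × 2^0 = 1
Bit 3: 1 × 2^3 = 8
Bit 4: 1 × 2^4 = 16
Bit 9: 1 × 2^9 = 512
Bit 10: 1 × 2^10 = 1024
Bit 11: 1 × 2^11 = 2048
Bit 12: 1 × 2^12 = 4096
Bit 14: 1 × 2^14 = 16384
Sum = 1 + 8 + 16 + 512 + 1024 + 2048 + 4096 + 16384
= 24089


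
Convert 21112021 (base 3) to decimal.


Positional values (base 3):
  1 × 3^0 = 1 × 1 = 1
  2 × 3^1 = 2 × 3 = 6
  0 × 3^2 = 0 × 9 = 0
  2 × 3^3 = 2 × 27 = 54
  1 × 3^4 = 1 × 81 = 81
  1 × 3^5 = 1 × 243 = 243
  1 × 3^6 = 1 × 729 = 729
  2 × 3^7 = 2 × 2187 = 4374
Sum = 1 + 6 + 0 + 54 + 81 + 243 + 729 + 4374
= 5488


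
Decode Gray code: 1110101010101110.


Gray code: 1110101010101110
MSB stays the same: 1
Each subsequent bit = prev_binary XOR current_gray:
  B[1] = 1 XOR 1 = 0
  B[2] = 0 XOR 1 = 1
  B[3] = 1 XOR 0 = 1
  B[4] = 1 XOR 1 = 0
  B[5] = 0 XOR 0 = 0
  B[6] = 0 XOR 1 = 1
  B[7] = 1 XOR 0 = 1
  B[8] = 1 XOR 1 = 0
  B[9] = 0 XOR 0 = 0
  B[10] = 0 XOR 1 = 1
  B[11] = 1 XOR 0 = 1
  B[12] = 1 XOR 1 = 0
  B[13] = 0 XOR 1 = 1
  B[14] = 1 XOR 1 = 0
  B[15] = 0 XOR 0 = 0
= 1011001100110100 (45876 decimal)


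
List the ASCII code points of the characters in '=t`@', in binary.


String: '=t`@'  (4 characters)
Per-character ASCII lookup:
  '=': special character: '=' = 61 → 111101
  't': lowercase starts at 97: 't' = 97 + 19 = 116 → 1110100
  '`': special character: '`' = 96 → 1100000
  '@': special character: '@' = 64 → 1000000
= 111101 1110100 1100000 1000000


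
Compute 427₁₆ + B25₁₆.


Align and add column by column (LSB to MSB, each column mod 16 with carry):
  0427
+ 0B25
  ----
  col 0: 7(7) + 5(5) + 0 (carry in) = 12 → C(12), carry out 0
  col 1: 2(2) + 2(2) + 0 (carry in) = 4 → 4(4), carry out 0
  col 2: 4(4) + B(11) + 0 (carry in) = 15 → F(15), carry out 0
  col 3: 0(0) + 0(0) + 0 (carry in) = 0 → 0(0), carry out 0
Reading digits MSB→LSB: 0F4C
Strip leading zeros: F4C
= 0xF4C


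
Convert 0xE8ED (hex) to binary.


Each hex digit → 4 binary bits:
  E = 1110
  8 = 1000
  E = 1110
  D = 1101
Concatenate: 1110 1000 1110 1101
= 1110100011101101


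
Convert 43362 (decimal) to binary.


Divide by 2 repeatedly:
43362 ÷ 2 = 21681 remainder 0
21681 ÷ 2 = 10840 remainder 1
10840 ÷ 2 = 5420 remainder 0
5420 ÷ 2 = 2710 remainder 0
2710 ÷ 2 = 1355 remainder 0
1355 ÷ 2 = 677 remainder 1
677 ÷ 2 = 338 remainder 1
338 ÷ 2 = 169 remainder 0
169 ÷ 2 = 84 remainder 1
84 ÷ 2 = 42 remainder 0
42 ÷ 2 = 21 remainder 0
21 ÷ 2 = 10 remainder 1
10 ÷ 2 = 5 remainder 0
5 ÷ 2 = 2 remainder 1
2 ÷ 2 = 1 remainder 0
1 ÷ 2 = 0 remainder 1
Reading remainders bottom-up:
= 1010100101100010


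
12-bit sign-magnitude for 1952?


Sign bit: 0 (positive)
Magnitude: 1952 = 11110100000
= 011110100000


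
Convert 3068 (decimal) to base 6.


Divide by 6 repeatedly:
3068 ÷ 6 = 511 remainder 2
511 ÷ 6 = 85 remainder 1
85 ÷ 6 = 14 remainder 1
14 ÷ 6 = 2 remainder 2
2 ÷ 6 = 0 remainder 2
Reading remainders bottom-up:
= 22112


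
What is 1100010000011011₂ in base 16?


Group into 4-bit nibbles: 1100010000011011
  1100 = C
  0100 = 4
  0001 = 1
  1011 = B
= 0xC41B


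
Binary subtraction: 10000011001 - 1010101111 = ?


Align and subtract column by column (LSB to MSB, borrowing when needed):
  10000011001
- 01010101111
  -----------
  col 0: (1 - 0 borrow-in) - 1 → 1 - 1 = 0, borrow out 0
  col 1: (0 - 0 borrow-in) - 1 → borrow from next column: (0+2) - 1 = 1, borrow out 1
  col 2: (0 - 1 borrow-in) - 1 → borrow from next column: (-1+2) - 1 = 0, borrow out 1
  col 3: (1 - 1 borrow-in) - 1 → borrow from next column: (0+2) - 1 = 1, borrow out 1
  col 4: (1 - 1 borrow-in) - 0 → 0 - 0 = 0, borrow out 0
  col 5: (0 - 0 borrow-in) - 1 → borrow from next column: (0+2) - 1 = 1, borrow out 1
  col 6: (0 - 1 borrow-in) - 0 → borrow from next column: (-1+2) - 0 = 1, borrow out 1
  col 7: (0 - 1 borrow-in) - 1 → borrow from next column: (-1+2) - 1 = 0, borrow out 1
  col 8: (0 - 1 borrow-in) - 0 → borrow from next column: (-1+2) - 0 = 1, borrow out 1
  col 9: (0 - 1 borrow-in) - 1 → borrow from next column: (-1+2) - 1 = 0, borrow out 1
  col 10: (1 - 1 borrow-in) - 0 → 0 - 0 = 0, borrow out 0
Reading bits MSB→LSB: 00101101010
Strip leading zeros: 101101010
= 101101010


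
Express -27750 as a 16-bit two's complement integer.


Original: 0110110001100110
Step 1 - Invert all bits: 1001001110011001
Step 2 - Add 1: 1001001110011001 + 1
= 1001001110011010 (represents -27750)


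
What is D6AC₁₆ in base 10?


Positional values:
Position 0: C × 16^0 = 12 × 1 = 12
Position 1: A × 16^1 = 10 × 16 = 160
Position 2: 6 × 16^2 = 6 × 256 = 1536
Position 3: D × 16^3 = 13 × 4096 = 53248
Sum = 12 + 160 + 1536 + 53248
= 54956


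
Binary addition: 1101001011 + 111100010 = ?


Align and add column by column (LSB to MSB, carry propagating):
  01101001011
+ 00111100010
  -----------
  col 0: 1 + 0 + 0 (carry in) = 1 → bit 1, carry out 0
  col 1: 1 + 1 + 0 (carry in) = 2 → bit 0, carry out 1
  col 2: 0 + 0 + 1 (carry in) = 1 → bit 1, carry out 0
  col 3: 1 + 0 + 0 (carry in) = 1 → bit 1, carry out 0
  col 4: 0 + 0 + 0 (carry in) = 0 → bit 0, carry out 0
  col 5: 0 + 1 + 0 (carry in) = 1 → bit 1, carry out 0
  col 6: 1 + 1 + 0 (carry in) = 2 → bit 0, carry out 1
  col 7: 0 + 1 + 1 (carry in) = 2 → bit 0, carry out 1
  col 8: 1 + 1 + 1 (carry in) = 3 → bit 1, carry out 1
  col 9: 1 + 0 + 1 (carry in) = 2 → bit 0, carry out 1
  col 10: 0 + 0 + 1 (carry in) = 1 → bit 1, carry out 0
Reading bits MSB→LSB: 10100101101
Strip leading zeros: 10100101101
= 10100101101


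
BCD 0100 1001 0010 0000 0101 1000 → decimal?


Each 4-bit group → digit:
  0100 → 4
  1001 → 9
  0010 → 2
  0000 → 0
  0101 → 5
  1000 → 8
= 492058


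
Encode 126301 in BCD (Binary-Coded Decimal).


Each digit → 4-bit binary:
  1 → 0001
  2 → 0010
  6 → 0110
  3 → 0011
  0 → 0000
  1 → 0001
= 0001 0010 0110 0011 0000 0001


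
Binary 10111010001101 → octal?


Group into 3-bit groups: 010111010001101
  010 = 2
  111 = 7
  010 = 2
  001 = 1
  101 = 5
= 0o27215


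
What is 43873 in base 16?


Divide by 16 repeatedly:
43873 ÷ 16 = 2742 remainder 1 (1)
2742 ÷ 16 = 171 remainder 6 (6)
171 ÷ 16 = 10 remainder 11 (B)
10 ÷ 16 = 0 remainder 10 (A)
Reading remainders bottom-up:
= 0xAB61


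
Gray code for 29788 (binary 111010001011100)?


Binary: 111010001011100
Gray code: G = B XOR (B >> 1)
B >> 1 = 011101000101110
111010001011100 XOR 011101000101110:
  1 XOR 0 = 1
  1 XOR 1 = 0
  1 XOR 1 = 0
  0 XOR 1 = 1
  1 XOR 0 = 1
  0 XOR 1 = 1
  0 XOR 0 = 0
  0 XOR 0 = 0
  1 XOR 0 = 1
  0 XOR 1 = 1
  1 XOR 0 = 1
  1 XOR 1 = 0
  1 XOR 1 = 0
  0 XOR 1 = 1
  0 XOR 0 = 0
= 100111001110010


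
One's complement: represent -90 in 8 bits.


Original: 01011010
Invert all bits:
  bit 0: 0 → 1
  bit 1: 1 → 0
  bit 2: 0 → 1
  bit 3: 1 → 0
  bit 4: 1 → 0
  bit 5: 0 → 1
  bit 6: 1 → 0
  bit 7: 0 → 1
= 10100101


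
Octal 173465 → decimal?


Positional values:
Position 0: 5 × 8^0 = 5
Position 1: 6 × 8^1 = 48
Position 2: 4 × 8^2 = 256
Position 3: 3 × 8^3 = 1536
Position 4: 7 × 8^4 = 28672
Position 5: 1 × 8^5 = 32768
Sum = 5 + 48 + 256 + 1536 + 28672 + 32768
= 63285


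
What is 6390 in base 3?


Divide by 3 repeatedly:
6390 ÷ 3 = 2130 remainder 0
2130 ÷ 3 = 710 remainder 0
710 ÷ 3 = 236 remainder 2
236 ÷ 3 = 78 remainder 2
78 ÷ 3 = 26 remainder 0
26 ÷ 3 = 8 remainder 2
8 ÷ 3 = 2 remainder 2
2 ÷ 3 = 0 remainder 2
Reading remainders bottom-up:
= 22202200


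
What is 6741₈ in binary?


Each octal digit → 3 binary bits:
  6 = 110
  7 = 111
  4 = 100
  1 = 001
Concatenate: 110 111 100 001
= 110111100001


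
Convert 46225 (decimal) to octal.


Divide by 8 repeatedly:
46225 ÷ 8 = 5778 remainder 1
5778 ÷ 8 = 722 remainder 2
722 ÷ 8 = 90 remainder 2
90 ÷ 8 = 11 remainder 2
11 ÷ 8 = 1 remainder 3
1 ÷ 8 = 0 remainder 1
Reading remainders bottom-up:
= 0o132221


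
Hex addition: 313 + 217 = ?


Align and add column by column (LSB to MSB, each column mod 16 with carry):
  0313
+ 0217
  ----
  col 0: 3(3) + 7(7) + 0 (carry in) = 10 → A(10), carry out 0
  col 1: 1(1) + 1(1) + 0 (carry in) = 2 → 2(2), carry out 0
  col 2: 3(3) + 2(2) + 0 (carry in) = 5 → 5(5), carry out 0
  col 3: 0(0) + 0(0) + 0 (carry in) = 0 → 0(0), carry out 0
Reading digits MSB→LSB: 052A
Strip leading zeros: 52A
= 0x52A


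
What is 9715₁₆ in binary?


Each hex digit → 4 binary bits:
  9 = 1001
  7 = 0111
  1 = 0001
  5 = 0101
Concatenate: 1001 0111 0001 0101
= 1001011100010101


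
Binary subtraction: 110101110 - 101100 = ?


Align and subtract column by column (LSB to MSB, borrowing when needed):
  110101110
- 000101100
  ---------
  col 0: (0 - 0 borrow-in) - 0 → 0 - 0 = 0, borrow out 0
  col 1: (1 - 0 borrow-in) - 0 → 1 - 0 = 1, borrow out 0
  col 2: (1 - 0 borrow-in) - 1 → 1 - 1 = 0, borrow out 0
  col 3: (1 - 0 borrow-in) - 1 → 1 - 1 = 0, borrow out 0
  col 4: (0 - 0 borrow-in) - 0 → 0 - 0 = 0, borrow out 0
  col 5: (1 - 0 borrow-in) - 1 → 1 - 1 = 0, borrow out 0
  col 6: (0 - 0 borrow-in) - 0 → 0 - 0 = 0, borrow out 0
  col 7: (1 - 0 borrow-in) - 0 → 1 - 0 = 1, borrow out 0
  col 8: (1 - 0 borrow-in) - 0 → 1 - 0 = 1, borrow out 0
Reading bits MSB→LSB: 110000010
Strip leading zeros: 110000010
= 110000010


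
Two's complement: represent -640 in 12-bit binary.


Original: 001010000000
Step 1 - Invert all bits: 110101111111
Step 2 - Add 1: 110101111111 + 1
= 110110000000 (represents -640)
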